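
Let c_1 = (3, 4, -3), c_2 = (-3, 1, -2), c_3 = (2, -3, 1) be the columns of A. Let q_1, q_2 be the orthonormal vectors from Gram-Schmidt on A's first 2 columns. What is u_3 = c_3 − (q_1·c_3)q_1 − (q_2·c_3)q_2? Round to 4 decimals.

u_3 = (0.4211, -1.2632, -1.2632)

c_1 = (3, 4, -3); ‖c_1‖ = 5.8310, so q_1 = (0.5145, 0.6860, -0.5145).
q_1·c_2 = 0.5145·(-3) + 0.6860·1 + (-0.5145)·(-2) = 0.1715.
u_2 = c_2 − 0.1715·q_1 = (-3.0882, 0.8824, -1.9118).
‖u_2‖ = 3.7377, so q_2 = (-0.8262, 0.2361, -0.5115).
q_1·c_3 = 0.5145·2 + 0.6860·(-3) + (-0.5145)·1 = -1.5435; q_2·c_3 = (-0.8262)·2 + 0.2361·(-3) + (-0.5115)·1 = -2.8721.
u_3 = c_3 + 1.5435·q_1 + 2.8721·q_2 = (0.4211, -1.2632, -1.2632).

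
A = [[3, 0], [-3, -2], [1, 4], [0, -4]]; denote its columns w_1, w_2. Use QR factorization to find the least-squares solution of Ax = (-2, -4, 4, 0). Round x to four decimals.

w_1 = (3, -3, 1, 0); ‖w_1‖ = 4.3589, so e_1 = (0.6882, -0.6882, 0.2294, 0.0000).
e_1·w_2 = 0.6882·0 + (-0.6882)·(-2) + 0.2294·4 + 0.0000·(-4) = 2.2942.
u_2 = w_2 − 2.2942·e_1 = (-1.5789, -0.4211, 3.4737, -4.0000).
‖u_2‖ = 5.5441, so e_2 = (-0.2848, -0.0759, 0.6266, -0.7215).
Qᵀb = (2.2942, 3.3796).
Back-substitute: x_2 = 3.3796/5.5441 = 0.6096.
x_1 = (2.2942 − 2.2942·0.6096)/4.3589 = 0.2055.

x = (0.2055, 0.6096)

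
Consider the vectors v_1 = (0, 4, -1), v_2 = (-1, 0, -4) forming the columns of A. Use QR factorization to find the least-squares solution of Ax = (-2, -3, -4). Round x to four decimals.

x = (-0.7619, 1.2381)

v_1 = (0, 4, -1); ‖v_1‖ = 4.1231, so e_1 = (0.0000, 0.9701, -0.2425).
e_1·v_2 = 0.0000·(-1) + 0.9701·0 + (-0.2425)·(-4) = 0.9701.
u_2 = v_2 − 0.9701·e_1 = (-1.0000, -0.9412, -3.7647).
‖u_2‖ = 4.0073, so e_2 = (-0.2495, -0.2349, -0.9395).
Qᵀb = (-1.9403, 4.9615).
Back-substitute: x_2 = 4.9615/4.0073 = 1.2381.
x_1 = (-1.9403 − 0.9701·1.2381)/4.1231 = -0.7619.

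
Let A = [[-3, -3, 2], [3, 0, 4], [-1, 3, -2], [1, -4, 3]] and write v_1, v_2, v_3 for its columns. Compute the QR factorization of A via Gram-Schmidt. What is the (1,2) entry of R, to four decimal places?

r_{12} = 0.4472

v_1 = (-3, 3, -1, 1); ‖v_1‖ = 4.4721, so e_1 = (-0.6708, 0.6708, -0.2236, 0.2236).
r_{12} = e_1·v_2 = 0.4472.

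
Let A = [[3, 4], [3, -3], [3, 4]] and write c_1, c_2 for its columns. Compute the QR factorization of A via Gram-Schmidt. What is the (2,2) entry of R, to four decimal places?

c_1 = (3, 3, 3); ‖c_1‖ = 5.1962, so e_1 = (0.5774, 0.5774, 0.5774).
e_1·c_2 = 0.5774·4 + 0.5774·(-3) + 0.5774·4 = 2.8868.
u_2 = c_2 − 2.8868·e_1 = (2.3333, -4.6667, 2.3333).
r_{22} = ‖u_2‖ = 5.7155.

r_{22} = 5.7155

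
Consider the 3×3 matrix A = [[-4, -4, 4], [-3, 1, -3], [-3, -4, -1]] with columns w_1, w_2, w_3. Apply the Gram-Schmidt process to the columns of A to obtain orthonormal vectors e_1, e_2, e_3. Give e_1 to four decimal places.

w_1 = (-4, -3, -3); ‖w_1‖ = 5.8310, so e_1 = (-0.6860, -0.5145, -0.5145).

e_1 = (-0.6860, -0.5145, -0.5145)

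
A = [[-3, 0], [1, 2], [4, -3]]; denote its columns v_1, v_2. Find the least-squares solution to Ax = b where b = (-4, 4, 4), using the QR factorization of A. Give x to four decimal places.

v_1 = (-3, 1, 4); ‖v_1‖ = 5.0990, so e_1 = (-0.5883, 0.1961, 0.7845).
e_1·v_2 = (-0.5883)·0 + 0.1961·2 + 0.7845·(-3) = -1.9612.
u_2 = v_2 + 1.9612·e_1 = (-1.1538, 2.3846, -1.4615).
‖u_2‖ = 3.0255, so e_2 = (-0.3814, 0.7882, -0.4831).
Qᵀb = (6.2757, 2.7459).
Back-substitute: x_2 = 2.7459/3.0255 = 0.9076.
x_1 = (6.2757 + 1.9612·0.9076)/5.0990 = 1.5798.

x = (1.5798, 0.9076)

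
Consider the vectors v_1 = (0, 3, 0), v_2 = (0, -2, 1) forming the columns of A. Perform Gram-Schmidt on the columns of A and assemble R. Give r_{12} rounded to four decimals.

r_{12} = -2.0000

e_1 = v_1/‖v_1‖ = (0, 3, 0)/3.0000 = (0.0000, 1.0000, 0.0000).
r_{12} = e_1·v_2 = -2.0000.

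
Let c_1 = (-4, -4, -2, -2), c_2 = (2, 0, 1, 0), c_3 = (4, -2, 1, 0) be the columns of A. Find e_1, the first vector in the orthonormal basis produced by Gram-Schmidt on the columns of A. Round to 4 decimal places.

e_1 = (-0.6325, -0.6325, -0.3162, -0.3162)

c_1 = (-4, -4, -2, -2); ‖c_1‖ = 6.3246, so e_1 = (-0.6325, -0.6325, -0.3162, -0.3162).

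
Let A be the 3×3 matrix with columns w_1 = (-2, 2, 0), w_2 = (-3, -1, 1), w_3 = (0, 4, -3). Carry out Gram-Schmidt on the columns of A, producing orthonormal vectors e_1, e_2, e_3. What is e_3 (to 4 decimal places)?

e_3 = (-0.2357, -0.2357, -0.9428)

w_1 = (-2, 2, 0); ‖w_1‖ = 2.8284, so e_1 = (-0.7071, 0.7071, 0.0000).
e_1·w_2 = (-0.7071)·(-3) + 0.7071·(-1) + 0.0000·1 = 1.4142.
u_2 = w_2 − 1.4142·e_1 = (-2.0000, -2.0000, 1.0000).
‖u_2‖ = 3.0000, so e_2 = (-0.6667, -0.6667, 0.3333).
e_1·w_3 = (-0.7071)·0 + 0.7071·4 + 0.0000·(-3) = 2.8284; e_2·w_3 = (-0.6667)·0 + (-0.6667)·4 + 0.3333·(-3) = -3.6667.
u_3 = w_3 − 2.8284·e_1 + 3.6667·e_2 = (-0.4444, -0.4444, -1.7778).
‖u_3‖ = 1.8856, so e_3 = (-0.2357, -0.2357, -0.9428).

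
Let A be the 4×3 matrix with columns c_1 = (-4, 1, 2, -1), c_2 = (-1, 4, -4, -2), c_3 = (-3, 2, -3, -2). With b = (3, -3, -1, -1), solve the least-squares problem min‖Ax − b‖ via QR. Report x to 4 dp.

x = (-1.0533, -0.8310, 0.8834)

q_1 = c_1/‖c_1‖ = (-4, 1, 2, -1)/4.6904 = (-0.8528, 0.2132, 0.4264, -0.2132).
r_{12} = q_1·c_2 = 0.4264.
u_2 = c_2 − 0.4264·q_1 = (-0.6364, 3.9091, -4.1818, -1.9091).
‖u_2‖ = 6.0678, so q_2 = (-0.1049, 0.6442, -0.6892, -0.3146).
r_{13} = q_1·c_3 = 2.1320; r_{23} = q_2·c_3 = 4.2999.
u_3 = c_3 − 2.1320·q_1 − 4.2999·q_2 = (-0.7309, -1.2247, -0.9457, -0.1926).
‖u_3‖ = 1.7220, so q_3 = (-0.4244, -0.7112, -0.5492, -0.1118).
Qᵀb = (-3.4112, -1.2435, 1.5213).
Back-substitute: x_3 = 1.5213/1.7220 = 0.8834.
x_2 = (-1.2435 − 4.2999·0.8834)/6.0678 = -0.8310.
x_1 = (-3.4112 − 0.4264·(-0.8310) − 2.1320·0.8834)/4.6904 = -1.0533.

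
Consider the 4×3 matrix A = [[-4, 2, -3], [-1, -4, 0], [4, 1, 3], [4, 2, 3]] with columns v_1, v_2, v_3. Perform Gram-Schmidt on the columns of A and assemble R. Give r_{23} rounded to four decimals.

v_1 = (-4, -1, 4, 4); ‖v_1‖ = 7.0000, so e_1 = (-0.5714, -0.1429, 0.5714, 0.5714).
e_1·v_2 = (-0.5714)·2 + (-0.1429)·(-4) + 0.5714·1 + 0.5714·2 = 1.1429.
u_2 = v_2 − 1.1429·e_1 = (2.6531, -3.8367, 0.3469, 1.3469).
‖u_2‖ = 4.8676, so e_2 = (0.5450, -0.7882, 0.0713, 0.2767).
r_{23} = e_2·v_3 = -0.5912.

r_{23} = -0.5912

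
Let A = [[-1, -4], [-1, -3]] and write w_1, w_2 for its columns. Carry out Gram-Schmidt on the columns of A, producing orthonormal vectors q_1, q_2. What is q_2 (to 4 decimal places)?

w_1 = (-1, -1); ‖w_1‖ = 1.4142, so q_1 = (-0.7071, -0.7071).
q_1·w_2 = (-0.7071)·(-4) + (-0.7071)·(-3) = 4.9497.
u_2 = w_2 − 4.9497·q_1 = (-0.5000, 0.5000).
‖u_2‖ = 0.7071, so q_2 = (-0.7071, 0.7071).

q_2 = (-0.7071, 0.7071)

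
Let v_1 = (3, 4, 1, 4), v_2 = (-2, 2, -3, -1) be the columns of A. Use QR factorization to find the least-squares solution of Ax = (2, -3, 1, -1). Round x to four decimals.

e_1 = v_1/‖v_1‖ = (3, 4, 1, 4)/6.4807 = (0.4629, 0.6172, 0.1543, 0.6172).
r_{12} = e_1·v_2 = -0.7715.
u_2 = v_2 + 0.7715·e_1 = (-1.6429, 2.4762, -2.8810, -0.5238).
‖u_2‖ = 4.1719, so e_2 = (-0.3938, 0.5935, -0.6906, -0.1256).
Qᵀb = (-1.3887, -3.1332).
Back-substitute: x_2 = -3.1332/4.1719 = -0.7510.
x_1 = (-1.3887 + 0.7715·(-0.7510))/6.4807 = -0.3037.

x = (-0.3037, -0.7510)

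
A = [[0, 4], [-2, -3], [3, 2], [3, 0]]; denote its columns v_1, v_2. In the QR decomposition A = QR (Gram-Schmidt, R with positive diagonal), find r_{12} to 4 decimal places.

r_{12} = 2.5584

v_1 = (0, -2, 3, 3); ‖v_1‖ = 4.6904, so e_1 = (0.0000, -0.4264, 0.6396, 0.6396).
r_{12} = e_1·v_2 = 2.5584.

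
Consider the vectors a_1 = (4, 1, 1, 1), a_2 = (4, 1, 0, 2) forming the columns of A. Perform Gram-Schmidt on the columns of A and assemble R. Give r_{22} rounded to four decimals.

r_{22} = 1.4142

a_1 = (4, 1, 1, 1); ‖a_1‖ = 4.3589, so e_1 = (0.9177, 0.2294, 0.2294, 0.2294).
e_1·a_2 = 0.9177·4 + 0.2294·1 + 0.2294·0 + 0.2294·2 = 4.3589.
u_2 = a_2 − 4.3589·e_1 = (0.0000, 0.0000, -1.0000, 1.0000).
r_{22} = ‖u_2‖ = 1.4142.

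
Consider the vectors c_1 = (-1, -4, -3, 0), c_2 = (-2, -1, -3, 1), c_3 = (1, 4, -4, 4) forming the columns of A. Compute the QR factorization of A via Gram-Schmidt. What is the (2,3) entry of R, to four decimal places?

c_1 = (-1, -4, -3, 0); ‖c_1‖ = 5.0990, so q_1 = (-0.1961, -0.7845, -0.5883, 0.0000).
q_1·c_2 = (-0.1961)·(-2) + (-0.7845)·(-1) + (-0.5883)·(-3) + 0.0000·1 = 2.9417.
u_2 = c_2 − 2.9417·q_1 = (-1.4231, 1.3077, -1.2692, 1.0000).
‖u_2‖ = 2.5192, so q_2 = (-0.5649, 0.5191, -0.5038, 0.3970).
r_{23} = q_2·c_3 = 5.1147.

r_{23} = 5.1147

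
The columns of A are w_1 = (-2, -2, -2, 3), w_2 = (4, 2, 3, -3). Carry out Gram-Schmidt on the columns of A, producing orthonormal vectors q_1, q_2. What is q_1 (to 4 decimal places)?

q_1 = (-0.4364, -0.4364, -0.4364, 0.6547)

w_1 = (-2, -2, -2, 3); ‖w_1‖ = 4.5826, so q_1 = (-0.4364, -0.4364, -0.4364, 0.6547).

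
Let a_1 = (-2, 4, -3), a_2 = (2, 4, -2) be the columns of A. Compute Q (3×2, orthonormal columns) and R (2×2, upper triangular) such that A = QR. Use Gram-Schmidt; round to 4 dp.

a_1 = (-2, 4, -3); ‖a_1‖ = 5.3852, so e_1 = (-0.3714, 0.7428, -0.5571).
e_1·a_2 = (-0.3714)·2 + 0.7428·4 + (-0.5571)·(-2) = 3.3425.
u_2 = a_2 − 3.3425·e_1 = (3.2414, 1.5172, -0.1379).
‖u_2‖ = 3.5816, so e_2 = (0.9050, 0.4236, -0.0385).

Q = [[-0.3714, 0.9050], [0.7428, 0.4236], [-0.5571, -0.0385]], R = [[5.3852, 3.3425], [0.0000, 3.5816]]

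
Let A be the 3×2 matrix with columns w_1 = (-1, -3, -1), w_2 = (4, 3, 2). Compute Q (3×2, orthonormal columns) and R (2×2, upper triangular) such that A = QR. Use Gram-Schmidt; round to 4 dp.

q_1 = w_1/‖w_1‖ = (-1, -3, -1)/3.3166 = (-0.3015, -0.9045, -0.3015).
r_{12} = q_1·w_2 = -4.5227.
u_2 = w_2 + 4.5227·q_1 = (2.6364, -1.0909, 0.6364).
‖u_2‖ = 2.9233, so q_2 = (0.9019, -0.3732, 0.2177).

Q = [[-0.3015, 0.9019], [-0.9045, -0.3732], [-0.3015, 0.2177]], R = [[3.3166, -4.5227], [0.0000, 2.9233]]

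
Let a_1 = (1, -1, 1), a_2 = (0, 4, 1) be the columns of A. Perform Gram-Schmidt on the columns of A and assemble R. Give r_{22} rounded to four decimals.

r_{22} = 3.7417

a_1 = (1, -1, 1); ‖a_1‖ = 1.7321, so e_1 = (0.5774, -0.5774, 0.5774).
e_1·a_2 = 0.5774·0 + (-0.5774)·4 + 0.5774·1 = -1.7321.
u_2 = a_2 + 1.7321·e_1 = (1.0000, 3.0000, 2.0000).
r_{22} = ‖u_2‖ = 3.7417.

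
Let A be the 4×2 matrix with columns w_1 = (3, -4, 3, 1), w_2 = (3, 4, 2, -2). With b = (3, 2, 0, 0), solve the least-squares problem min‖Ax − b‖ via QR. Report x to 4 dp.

w_1 = (3, -4, 3, 1); ‖w_1‖ = 5.9161, so q_1 = (0.5071, -0.6761, 0.5071, 0.1690).
q_1·w_2 = 0.5071·3 + (-0.6761)·4 + 0.5071·2 + 0.1690·(-2) = -0.5071.
u_2 = w_2 + 0.5071·q_1 = (3.2571, 3.6571, 2.2571, -1.9143).
‖u_2‖ = 5.7221, so q_2 = (0.5692, 0.6391, 0.3945, -0.3345).
Qᵀb = (0.1690, 2.9859).
Back-substitute: x_2 = 2.9859/5.7221 = 0.5218.
x_1 = (0.1690 + 0.5071·0.5218)/5.9161 = 0.0733.

x = (0.0733, 0.5218)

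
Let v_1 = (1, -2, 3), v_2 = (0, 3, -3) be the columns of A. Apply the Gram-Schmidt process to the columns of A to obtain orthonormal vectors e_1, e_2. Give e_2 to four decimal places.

e_2 = (0.7715, 0.6172, 0.1543)

v_1 = (1, -2, 3); ‖v_1‖ = 3.7417, so e_1 = (0.2673, -0.5345, 0.8018).
e_1·v_2 = 0.2673·0 + (-0.5345)·3 + 0.8018·(-3) = -4.0089.
u_2 = v_2 + 4.0089·e_1 = (1.0714, 0.8571, 0.2143).
‖u_2‖ = 1.3887, so e_2 = (0.7715, 0.6172, 0.1543).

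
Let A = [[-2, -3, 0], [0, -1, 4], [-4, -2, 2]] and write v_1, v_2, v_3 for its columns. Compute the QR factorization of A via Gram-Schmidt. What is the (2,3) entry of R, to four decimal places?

v_1 = (-2, 0, -4); ‖v_1‖ = 4.4721, so q_1 = (-0.4472, 0.0000, -0.8944).
q_1·v_2 = (-0.4472)·(-3) + 0.0000·(-1) + (-0.8944)·(-2) = 3.1305.
u_2 = v_2 − 3.1305·q_1 = (-1.6000, -1.0000, 0.8000).
‖u_2‖ = 2.0494, so q_2 = (-0.7807, -0.4880, 0.3904).
r_{23} = q_2·v_3 = -1.1711.

r_{23} = -1.1711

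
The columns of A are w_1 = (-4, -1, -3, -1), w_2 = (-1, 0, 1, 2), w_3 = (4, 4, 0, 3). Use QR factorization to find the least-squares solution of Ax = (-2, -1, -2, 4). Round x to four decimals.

x = (0.7687, 1.3395, 0.3659)

w_1 = (-4, -1, -3, -1); ‖w_1‖ = 5.1962, so e_1 = (-0.7698, -0.1925, -0.5774, -0.1925).
e_1·w_2 = (-0.7698)·(-1) + (-0.1925)·0 + (-0.5774)·1 + (-0.1925)·2 = -0.1925.
u_2 = w_2 + 0.1925·e_1 = (-1.1481, -0.0370, 0.8889, 1.9630).
‖u_2‖ = 2.4419, so e_2 = (-0.4702, -0.0152, 0.3640, 0.8039).
e_1·w_3 = (-0.7698)·4 + (-0.1925)·4 + (-0.5774)·0 + (-0.1925)·3 = -4.4264; e_2·w_3 = (-0.4702)·4 + (-0.0152)·4 + 0.3640·0 + 0.8039·3 = 0.4702.
u_3 = w_3 + 4.4264·e_1 − 0.4702·e_2 = (0.8137, 3.1553, -2.7267, 1.7702).
‖u_3‖ = 4.6029, so e_3 = (0.1768, 0.6855, -0.5924, 0.3846).
Qᵀb = (2.1170, 3.4430, 1.6841).
Back-substitute: x_3 = 1.6841/4.6029 = 0.3659.
x_2 = (3.4430 − 0.4702·0.3659)/2.4419 = 1.3395.
x_1 = (2.1170 + 0.1925·1.3395 + 4.4264·0.3659)/5.1962 = 0.7687.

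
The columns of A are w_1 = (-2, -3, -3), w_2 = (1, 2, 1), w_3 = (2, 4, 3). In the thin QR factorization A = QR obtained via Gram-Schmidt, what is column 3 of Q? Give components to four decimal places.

w_1 = (-2, -3, -3); ‖w_1‖ = 4.6904, so e_1 = (-0.4264, -0.6396, -0.6396).
e_1·w_2 = (-0.4264)·1 + (-0.6396)·2 + (-0.6396)·1 = -2.3452.
u_2 = w_2 + 2.3452·e_1 = (0.0000, 0.5000, -0.5000).
‖u_2‖ = 0.7071, so e_2 = (0.0000, 0.7071, -0.7071).
e_1·w_3 = (-0.4264)·2 + (-0.6396)·4 + (-0.6396)·3 = -5.3300; e_2·w_3 = 0.0000·2 + 0.7071·4 + (-0.7071)·3 = 0.7071.
u_3 = w_3 + 5.3300·e_1 − 0.7071·e_2 = (-0.2727, 0.0909, 0.0909).
‖u_3‖ = 0.3015, so e_3 = (-0.9045, 0.3015, 0.3015).

e_3 = (-0.9045, 0.3015, 0.3015)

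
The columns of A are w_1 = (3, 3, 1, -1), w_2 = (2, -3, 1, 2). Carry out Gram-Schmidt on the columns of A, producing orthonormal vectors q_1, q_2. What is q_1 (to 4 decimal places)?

q_1 = (0.6708, 0.6708, 0.2236, -0.2236)

q_1 = w_1/‖w_1‖ = (3, 3, 1, -1)/4.4721 = (0.6708, 0.6708, 0.2236, -0.2236).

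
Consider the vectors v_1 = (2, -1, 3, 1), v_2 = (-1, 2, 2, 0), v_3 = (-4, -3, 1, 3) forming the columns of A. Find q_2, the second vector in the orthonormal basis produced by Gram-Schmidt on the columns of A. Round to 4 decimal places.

q_1 = v_1/‖v_1‖ = (2, -1, 3, 1)/3.8730 = (0.5164, -0.2582, 0.7746, 0.2582).
r_{12} = q_1·v_2 = 0.5164.
u_2 = v_2 − 0.5164·q_1 = (-1.2667, 2.1333, 1.6000, -0.1333).
‖u_2‖ = 2.9552, so q_2 = (-0.4286, 0.7219, 0.5414, -0.0451).

q_2 = (-0.4286, 0.7219, 0.5414, -0.0451)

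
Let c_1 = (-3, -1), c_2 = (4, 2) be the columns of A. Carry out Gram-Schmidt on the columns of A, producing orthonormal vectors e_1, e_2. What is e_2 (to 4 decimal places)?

c_1 = (-3, -1); ‖c_1‖ = 3.1623, so e_1 = (-0.9487, -0.3162).
e_1·c_2 = (-0.9487)·4 + (-0.3162)·2 = -4.4272.
u_2 = c_2 + 4.4272·e_1 = (-0.2000, 0.6000).
‖u_2‖ = 0.6325, so e_2 = (-0.3162, 0.9487).

e_2 = (-0.3162, 0.9487)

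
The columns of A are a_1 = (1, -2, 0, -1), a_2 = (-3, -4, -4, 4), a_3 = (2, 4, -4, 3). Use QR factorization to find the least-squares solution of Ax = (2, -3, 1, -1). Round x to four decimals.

a_1 = (1, -2, 0, -1); ‖a_1‖ = 2.4495, so q_1 = (0.4082, -0.8165, 0.0000, -0.4082).
q_1·a_2 = 0.4082·(-3) + (-0.8165)·(-4) + 0.0000·(-4) + (-0.4082)·4 = 0.4082.
u_2 = a_2 − 0.4082·q_1 = (-3.1667, -3.6667, -4.0000, 4.1667).
‖u_2‖ = 7.5388, so q_2 = (-0.4200, -0.4864, -0.5306, 0.5527).
q_1·a_3 = 0.4082·2 + (-0.8165)·4 + 0.0000·(-4) + (-0.4082)·3 = -3.6742; q_2·a_3 = (-0.4200)·2 + (-0.4864)·4 + (-0.5306)·(-4) + 0.5527·3 = 0.9949.
u_3 = a_3 + 3.6742·q_1 − 0.9949·q_2 = (3.9179, 1.4839, -3.4721, 0.9501).
‖u_3‖ = 5.5236, so q_3 = (0.7093, 0.2686, -0.6286, 0.1720).
Qᵀb = (3.6742, -0.4643, -0.1879).
Back-substitute: x_3 = -0.1879/5.5236 = -0.0340.
x_2 = (-0.4643 − 0.9949·(-0.0340))/7.5388 = -0.0571.
x_1 = (3.6742 − 0.4082·(-0.0571) + 3.6742·(-0.0340))/2.4495 = 1.4585.

x = (1.4585, -0.0571, -0.0340)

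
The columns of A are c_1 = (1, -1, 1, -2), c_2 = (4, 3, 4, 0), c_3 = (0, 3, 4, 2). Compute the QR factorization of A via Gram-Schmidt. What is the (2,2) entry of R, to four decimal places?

e_1 = c_1/‖c_1‖ = (1, -1, 1, -2)/2.6458 = (0.3780, -0.3780, 0.3780, -0.7559).
r_{12} = e_1·c_2 = 1.8898.
u_2 = c_2 − 1.8898·e_1 = (3.2857, 3.7143, 3.2857, 1.4286).
r_{22} = ‖u_2‖ = 6.1179.

r_{22} = 6.1179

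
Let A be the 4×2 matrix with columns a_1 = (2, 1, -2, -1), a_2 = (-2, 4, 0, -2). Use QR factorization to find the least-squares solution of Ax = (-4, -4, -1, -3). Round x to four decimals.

q_1 = a_1/‖a_1‖ = (2, 1, -2, -1)/3.1623 = (0.6325, 0.3162, -0.6325, -0.3162).
r_{12} = q_1·a_2 = 0.6325.
u_2 = a_2 − 0.6325·q_1 = (-2.4000, 3.8000, 0.4000, -1.8000).
‖u_2‖ = 4.8580, so q_2 = (-0.4940, 0.7822, 0.0823, -0.3705).
Qᵀb = (-2.2136, -0.1235).
Back-substitute: x_2 = -0.1235/4.8580 = -0.0254.
x_1 = (-2.2136 − 0.6325·(-0.0254))/3.1623 = -0.6949.

x = (-0.6949, -0.0254)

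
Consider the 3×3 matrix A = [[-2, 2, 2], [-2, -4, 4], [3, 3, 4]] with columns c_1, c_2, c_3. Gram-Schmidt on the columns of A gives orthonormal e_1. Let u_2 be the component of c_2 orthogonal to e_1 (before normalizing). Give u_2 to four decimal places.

e_1 = c_1/‖c_1‖ = (-2, -2, 3)/4.1231 = (-0.4851, -0.4851, 0.7276).
r_{12} = e_1·c_2 = 3.1530.
u_2 = c_2 − 3.1530·e_1 = (3.5294, -2.4706, 0.7059).

u_2 = (3.5294, -2.4706, 0.7059)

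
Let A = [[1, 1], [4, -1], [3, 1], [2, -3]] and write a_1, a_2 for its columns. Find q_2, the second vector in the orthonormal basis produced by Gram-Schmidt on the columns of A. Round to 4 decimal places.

q_2 = (0.3651, -0.0609, 0.4869, -0.7912)

a_1 = (1, 4, 3, 2); ‖a_1‖ = 5.4772, so q_1 = (0.1826, 0.7303, 0.5477, 0.3651).
q_1·a_2 = 0.1826·1 + 0.7303·(-1) + 0.5477·1 + 0.3651·(-3) = -1.0954.
u_2 = a_2 + 1.0954·q_1 = (1.2000, -0.2000, 1.6000, -2.6000).
‖u_2‖ = 3.2863, so q_2 = (0.3651, -0.0609, 0.4869, -0.7912).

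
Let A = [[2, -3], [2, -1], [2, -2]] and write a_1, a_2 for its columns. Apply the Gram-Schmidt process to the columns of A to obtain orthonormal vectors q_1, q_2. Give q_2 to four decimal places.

a_1 = (2, 2, 2); ‖a_1‖ = 3.4641, so q_1 = (0.5774, 0.5774, 0.5774).
q_1·a_2 = 0.5774·(-3) + 0.5774·(-1) + 0.5774·(-2) = -3.4641.
u_2 = a_2 + 3.4641·q_1 = (-1.0000, 1.0000, 0.0000).
‖u_2‖ = 1.4142, so q_2 = (-0.7071, 0.7071, 0.0000).

q_2 = (-0.7071, 0.7071, 0.0000)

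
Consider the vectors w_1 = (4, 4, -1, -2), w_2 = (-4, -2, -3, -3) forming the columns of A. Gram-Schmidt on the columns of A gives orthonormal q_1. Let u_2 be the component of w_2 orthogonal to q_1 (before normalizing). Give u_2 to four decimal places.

u_2 = (-2.3784, -0.3784, -3.4054, -3.8108)

q_1 = w_1/‖w_1‖ = (4, 4, -1, -2)/6.0828 = (0.6576, 0.6576, -0.1644, -0.3288).
r_{12} = q_1·w_2 = -2.4660.
u_2 = w_2 + 2.4660·q_1 = (-2.3784, -0.3784, -3.4054, -3.8108).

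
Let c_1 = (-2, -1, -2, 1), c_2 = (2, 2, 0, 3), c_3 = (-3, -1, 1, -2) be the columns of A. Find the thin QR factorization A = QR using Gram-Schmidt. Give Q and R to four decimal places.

c_1 = (-2, -1, -2, 1); ‖c_1‖ = 3.1623, so e_1 = (-0.6325, -0.3162, -0.6325, 0.3162).
e_1·c_2 = (-0.6325)·2 + (-0.3162)·2 + (-0.6325)·0 + 0.3162·3 = -0.9487.
u_2 = c_2 + 0.9487·e_1 = (1.4000, 1.7000, -0.6000, 3.3000).
‖u_2‖ = 4.0125, so e_2 = (0.3489, 0.4237, -0.1495, 0.8224).
e_1·c_3 = (-0.6325)·(-3) + (-0.3162)·(-1) + (-0.6325)·1 + 0.3162·(-2) = 0.9487; e_2·c_3 = 0.3489·(-3) + 0.4237·(-1) + (-0.1495)·1 + 0.8224·(-2) = -3.2648.
u_3 = c_3 − 0.9487·e_1 + 3.2648·e_2 = (-1.2609, 0.6832, 1.1118, 0.3851).
‖u_3‖ = 1.8550, so e_3 = (-0.6797, 0.3683, 0.5994, 0.2076).

Q = [[-0.6325, 0.3489, -0.6797], [-0.3162, 0.4237, 0.3683], [-0.6325, -0.1495, 0.5994], [0.3162, 0.8224, 0.2076]], R = [[3.1623, -0.9487, 0.9487], [0.0000, 4.0125, -3.2648], [0.0000, 0.0000, 1.8550]]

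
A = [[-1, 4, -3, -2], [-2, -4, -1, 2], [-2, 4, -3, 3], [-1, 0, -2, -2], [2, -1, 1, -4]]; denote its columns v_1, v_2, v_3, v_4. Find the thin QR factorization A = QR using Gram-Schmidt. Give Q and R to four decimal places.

Q = [[-0.2673, 0.5241, -0.4409, -0.3633], [-0.5345, -0.7128, -0.2083, 0.1835], [-0.5345, 0.4612, 0.0705, 0.6796], [-0.2673, -0.0629, -0.5804, -0.3006], [0.5345, -0.0210, -0.6484, 0.5311]], R = [[3.7417, -1.6036, 4.0089, -3.7417], [0.0000, 6.8139, -2.1385, -0.8806], [0.0000, 0.0000, 1.8318, 4.4312], [0.0000, 0.0000, 0.0000, 1.6091]]

v_1 = (-1, -2, -2, -1, 2); ‖v_1‖ = 3.7417, so e_1 = (-0.2673, -0.5345, -0.5345, -0.2673, 0.5345).
e_1·v_2 = (-0.2673)·4 + (-0.5345)·(-4) + (-0.5345)·4 + (-0.2673)·0 + 0.5345·(-1) = -1.6036.
u_2 = v_2 + 1.6036·e_1 = (3.5714, -4.8571, 3.1429, -0.4286, -0.1429).
‖u_2‖ = 6.8139, so e_2 = (0.5241, -0.7128, 0.4612, -0.0629, -0.0210).
e_1·v_3 = (-0.2673)·(-3) + (-0.5345)·(-1) + (-0.5345)·(-3) + (-0.2673)·(-2) + 0.5345·1 = 4.0089; e_2·v_3 = 0.5241·(-3) + (-0.7128)·(-1) + 0.4612·(-3) + (-0.0629)·(-2) + (-0.0210)·1 = -2.1385.
u_3 = v_3 − 4.0089·e_1 + 2.1385·e_2 = (-0.8077, -0.3815, 0.1292, -1.0631, -1.1877).
‖u_3‖ = 1.8318, so e_3 = (-0.4409, -0.2083, 0.0705, -0.5804, -0.6484).
e_1·v_4 = (-0.2673)·(-2) + (-0.5345)·2 + (-0.5345)·3 + (-0.2673)·(-2) + 0.5345·(-4) = -3.7417; e_2·v_4 = 0.5241·(-2) + (-0.7128)·2 + 0.4612·3 + (-0.0629)·(-2) + (-0.0210)·(-4) = -0.8806; e_3·v_4 = (-0.4409)·(-2) + (-0.2083)·2 + 0.0705·3 + (-0.5804)·(-2) + (-0.6484)·(-4) = 4.4312.
u_4 = v_4 + 3.7417·e_1 + 0.8806·e_2 − 4.4312·e_3 = (-0.5846, 0.2953, 1.0935, -0.4837, 0.8547).
‖u_4‖ = 1.6091, so e_4 = (-0.3633, 0.1835, 0.6796, -0.3006, 0.5311).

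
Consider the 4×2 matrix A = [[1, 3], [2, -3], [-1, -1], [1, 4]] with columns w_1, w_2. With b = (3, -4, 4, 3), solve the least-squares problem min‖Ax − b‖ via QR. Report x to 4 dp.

w_1 = (1, 2, -1, 1); ‖w_1‖ = 2.6458, so e_1 = (0.3780, 0.7559, -0.3780, 0.3780).
e_1·w_2 = 0.3780·3 + 0.7559·(-3) + (-0.3780)·(-1) + 0.3780·4 = 0.7559.
u_2 = w_2 − 0.7559·e_1 = (2.7143, -3.5714, -0.7143, 3.7143).
‖u_2‖ = 5.8676, so e_2 = (0.4626, -0.6087, -0.1217, 0.6330).
Qᵀb = (-2.2678, 5.2346).
Back-substitute: x_2 = 5.2346/5.8676 = 0.8921.
x_1 = (-2.2678 − 0.7559·0.8921)/2.6458 = -1.1120.

x = (-1.1120, 0.8921)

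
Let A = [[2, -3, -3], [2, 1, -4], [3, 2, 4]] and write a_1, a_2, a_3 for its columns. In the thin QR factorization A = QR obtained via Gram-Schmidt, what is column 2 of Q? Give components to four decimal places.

q_1 = a_1/‖a_1‖ = (2, 2, 3)/4.1231 = (0.4851, 0.4851, 0.7276).
r_{12} = q_1·a_2 = 0.4851.
u_2 = a_2 − 0.4851·q_1 = (-3.2353, 0.7647, 1.6471).
‖u_2‖ = 3.7101, so q_2 = (-0.8720, 0.2061, 0.4439).

q_2 = (-0.8720, 0.2061, 0.4439)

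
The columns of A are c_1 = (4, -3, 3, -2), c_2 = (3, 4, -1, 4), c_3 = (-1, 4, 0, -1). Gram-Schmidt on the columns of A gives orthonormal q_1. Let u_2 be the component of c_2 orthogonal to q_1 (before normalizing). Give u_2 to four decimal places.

c_1 = (4, -3, 3, -2); ‖c_1‖ = 6.1644, so q_1 = (0.6489, -0.4867, 0.4867, -0.3244).
q_1·c_2 = 0.6489·3 + (-0.4867)·4 + 0.4867·(-1) + (-0.3244)·4 = -1.7844.
u_2 = c_2 + 1.7844·q_1 = (4.1579, 3.1316, -0.1316, 3.4211).

u_2 = (4.1579, 3.1316, -0.1316, 3.4211)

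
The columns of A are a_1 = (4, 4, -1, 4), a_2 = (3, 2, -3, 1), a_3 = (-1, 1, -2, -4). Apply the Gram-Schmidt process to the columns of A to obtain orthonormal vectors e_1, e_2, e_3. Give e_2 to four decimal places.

e_2 = (0.2793, -0.0716, -0.8593, -0.4225)

a_1 = (4, 4, -1, 4); ‖a_1‖ = 7.0000, so e_1 = (0.5714, 0.5714, -0.1429, 0.5714).
e_1·a_2 = 0.5714·3 + 0.5714·2 + (-0.1429)·(-3) + 0.5714·1 = 3.8571.
u_2 = a_2 − 3.8571·e_1 = (0.7959, -0.2041, -2.4490, -1.2041).
‖u_2‖ = 2.8500, so e_2 = (0.2793, -0.0716, -0.8593, -0.4225).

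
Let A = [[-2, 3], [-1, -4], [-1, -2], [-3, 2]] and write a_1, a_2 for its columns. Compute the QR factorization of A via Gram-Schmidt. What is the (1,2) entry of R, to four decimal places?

r_{12} = -1.5492

a_1 = (-2, -1, -1, -3); ‖a_1‖ = 3.8730, so e_1 = (-0.5164, -0.2582, -0.2582, -0.7746).
r_{12} = e_1·a_2 = -1.5492.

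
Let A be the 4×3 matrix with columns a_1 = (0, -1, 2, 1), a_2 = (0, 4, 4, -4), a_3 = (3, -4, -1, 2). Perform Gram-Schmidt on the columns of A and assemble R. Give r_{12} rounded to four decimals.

r_{12} = 0.0000

a_1 = (0, -1, 2, 1); ‖a_1‖ = 2.4495, so e_1 = (0.0000, -0.4082, 0.8165, 0.4082).
r_{12} = e_1·a_2 = 0.0000.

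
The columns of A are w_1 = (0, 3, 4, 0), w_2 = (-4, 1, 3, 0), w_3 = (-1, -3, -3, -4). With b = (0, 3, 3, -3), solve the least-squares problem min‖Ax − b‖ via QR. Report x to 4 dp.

x = (1.5953, -0.2335, 0.7324)

q_1 = w_1/‖w_1‖ = (0, 3, 4, 0)/5.0000 = (0.0000, 0.6000, 0.8000, 0.0000).
r_{12} = q_1·w_2 = 3.0000.
u_2 = w_2 − 3.0000·q_1 = (-4.0000, -0.8000, 0.6000, 0.0000).
‖u_2‖ = 4.1231, so q_2 = (-0.9701, -0.1940, 0.1455, 0.0000).
r_{13} = q_1·w_3 = -4.2000; r_{23} = q_2·w_3 = 1.1157.
u_3 = w_3 + 4.2000·q_1 − 1.1157·q_2 = (0.0824, -0.2635, 0.1976, -4.0000).
‖u_3‖ = 4.0144, so q_3 = (0.0205, -0.0656, 0.0492, -0.9964).
Qᵀb = (4.2000, -0.1455, 2.9400).
Back-substitute: x_3 = 2.9400/4.0144 = 0.7324.
x_2 = (-0.1455 − 1.1157·0.7324)/4.1231 = -0.2335.
x_1 = (4.2000 − 3.0000·(-0.2335) + 4.2000·0.7324)/5.0000 = 1.5953.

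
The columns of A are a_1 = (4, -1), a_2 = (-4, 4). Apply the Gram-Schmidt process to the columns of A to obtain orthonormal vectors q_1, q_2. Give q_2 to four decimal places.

q_2 = (0.2425, 0.9701)

a_1 = (4, -1); ‖a_1‖ = 4.1231, so q_1 = (0.9701, -0.2425).
q_1·a_2 = 0.9701·(-4) + (-0.2425)·4 = -4.8507.
u_2 = a_2 + 4.8507·q_1 = (0.7059, 2.8235).
‖u_2‖ = 2.9104, so q_2 = (0.2425, 0.9701).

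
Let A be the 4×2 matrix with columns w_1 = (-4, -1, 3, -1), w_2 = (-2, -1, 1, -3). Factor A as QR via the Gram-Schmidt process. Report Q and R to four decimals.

w_1 = (-4, -1, 3, -1); ‖w_1‖ = 5.1962, so q_1 = (-0.7698, -0.1925, 0.5774, -0.1925).
q_1·w_2 = (-0.7698)·(-2) + (-0.1925)·(-1) + 0.5774·1 + (-0.1925)·(-3) = 2.8868.
u_2 = w_2 − 2.8868·q_1 = (0.2222, -0.4444, -0.6667, -2.4444).
‖u_2‖ = 2.5820, so q_2 = (0.0861, -0.1721, -0.2582, -0.9467).

Q = [[-0.7698, 0.0861], [-0.1925, -0.1721], [0.5774, -0.2582], [-0.1925, -0.9467]], R = [[5.1962, 2.8868], [0.0000, 2.5820]]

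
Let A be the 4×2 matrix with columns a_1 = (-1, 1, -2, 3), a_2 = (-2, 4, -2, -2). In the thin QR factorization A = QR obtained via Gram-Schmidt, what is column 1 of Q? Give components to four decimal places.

a_1 = (-1, 1, -2, 3); ‖a_1‖ = 3.8730, so e_1 = (-0.2582, 0.2582, -0.5164, 0.7746).

e_1 = (-0.2582, 0.2582, -0.5164, 0.7746)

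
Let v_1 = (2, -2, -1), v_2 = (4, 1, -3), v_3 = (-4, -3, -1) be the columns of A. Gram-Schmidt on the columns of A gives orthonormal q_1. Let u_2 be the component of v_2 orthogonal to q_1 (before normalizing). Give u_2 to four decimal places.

q_1 = v_1/‖v_1‖ = (2, -2, -1)/3.0000 = (0.6667, -0.6667, -0.3333).
r_{12} = q_1·v_2 = 3.0000.
u_2 = v_2 − 3.0000·q_1 = (2.0000, 3.0000, -2.0000).

u_2 = (2.0000, 3.0000, -2.0000)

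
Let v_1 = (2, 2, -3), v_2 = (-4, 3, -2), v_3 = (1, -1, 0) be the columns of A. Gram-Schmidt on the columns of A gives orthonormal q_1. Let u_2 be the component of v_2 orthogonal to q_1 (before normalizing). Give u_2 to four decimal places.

u_2 = (-4.4706, 2.5294, -1.2941)

q_1 = v_1/‖v_1‖ = (2, 2, -3)/4.1231 = (0.4851, 0.4851, -0.7276).
r_{12} = q_1·v_2 = 0.9701.
u_2 = v_2 − 0.9701·q_1 = (-4.4706, 2.5294, -1.2941).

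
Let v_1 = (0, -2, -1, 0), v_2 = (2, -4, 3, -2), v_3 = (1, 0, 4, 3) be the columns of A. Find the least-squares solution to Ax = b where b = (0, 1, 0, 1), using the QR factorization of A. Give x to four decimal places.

x = (-0.0405, -0.2184, 0.1764)

v_1 = (0, -2, -1, 0); ‖v_1‖ = 2.2361, so q_1 = (0.0000, -0.8944, -0.4472, 0.0000).
q_1·v_2 = 0.0000·2 + (-0.8944)·(-4) + (-0.4472)·3 + 0.0000·(-2) = 2.2361.
u_2 = v_2 − 2.2361·q_1 = (2.0000, -2.0000, 4.0000, -2.0000).
‖u_2‖ = 5.2915, so q_2 = (0.3780, -0.3780, 0.7559, -0.3780).
q_1·v_3 = 0.0000·1 + (-0.8944)·0 + (-0.4472)·4 + 0.0000·3 = -1.7889; q_2·v_3 = 0.3780·1 + (-0.3780)·0 + 0.7559·4 + (-0.3780)·3 = 2.2678.
u_3 = v_3 + 1.7889·q_1 − 2.2678·q_2 = (0.1429, -0.7429, 1.4857, 3.8571).
‖u_3‖ = 4.2020, so q_3 = (0.0340, -0.1768, 0.3536, 0.9179).
Qᵀb = (-0.8944, -0.7559, 0.7411).
Back-substitute: x_3 = 0.7411/4.2020 = 0.1764.
x_2 = (-0.7559 − 2.2678·0.1764)/5.2915 = -0.2184.
x_1 = (-0.8944 − 2.2361·(-0.2184) + 1.7889·0.1764)/2.2361 = -0.0405.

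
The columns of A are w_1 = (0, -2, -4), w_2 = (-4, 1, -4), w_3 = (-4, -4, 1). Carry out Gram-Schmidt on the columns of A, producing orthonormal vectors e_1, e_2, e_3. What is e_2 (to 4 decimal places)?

e_2 = (-0.8305, 0.4983, -0.2491)

e_1 = w_1/‖w_1‖ = (0, -2, -4)/4.4721 = (0.0000, -0.4472, -0.8944).
r_{12} = e_1·w_2 = 3.1305.
u_2 = w_2 − 3.1305·e_1 = (-4.0000, 2.4000, -1.2000).
‖u_2‖ = 4.8166, so e_2 = (-0.8305, 0.4983, -0.2491).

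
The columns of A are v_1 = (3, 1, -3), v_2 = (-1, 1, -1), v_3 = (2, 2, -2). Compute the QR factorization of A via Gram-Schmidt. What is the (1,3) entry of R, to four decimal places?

v_1 = (3, 1, -3); ‖v_1‖ = 4.3589, so e_1 = (0.6882, 0.2294, -0.6882).
r_{13} = e_1·v_3 = 3.2118.

r_{13} = 3.2118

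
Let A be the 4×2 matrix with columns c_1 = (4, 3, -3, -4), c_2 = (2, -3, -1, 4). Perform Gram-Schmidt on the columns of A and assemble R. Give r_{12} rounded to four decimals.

r_{12} = -1.9799

c_1 = (4, 3, -3, -4); ‖c_1‖ = 7.0711, so e_1 = (0.5657, 0.4243, -0.4243, -0.5657).
r_{12} = e_1·c_2 = -1.9799.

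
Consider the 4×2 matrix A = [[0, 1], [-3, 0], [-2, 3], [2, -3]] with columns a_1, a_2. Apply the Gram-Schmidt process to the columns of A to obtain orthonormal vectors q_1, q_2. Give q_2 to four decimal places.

q_2 = (0.3082, -0.6526, 0.4895, -0.4895)

a_1 = (0, -3, -2, 2); ‖a_1‖ = 4.1231, so q_1 = (0.0000, -0.7276, -0.4851, 0.4851).
q_1·a_2 = 0.0000·1 + (-0.7276)·0 + (-0.4851)·3 + 0.4851·(-3) = -2.9104.
u_2 = a_2 + 2.9104·q_1 = (1.0000, -2.1176, 1.5882, -1.5882).
‖u_2‖ = 3.2449, so q_2 = (0.3082, -0.6526, 0.4895, -0.4895).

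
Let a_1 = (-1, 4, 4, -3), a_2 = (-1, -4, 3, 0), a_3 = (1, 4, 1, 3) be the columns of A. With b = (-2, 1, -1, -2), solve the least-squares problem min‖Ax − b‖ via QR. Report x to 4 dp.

e_1 = a_1/‖a_1‖ = (-1, 4, 4, -3)/6.4807 = (-0.1543, 0.6172, 0.6172, -0.4629).
r_{12} = e_1·a_2 = -0.4629.
u_2 = a_2 + 0.4629·e_1 = (-1.0714, -3.7143, 3.2857, -0.2143).
‖u_2‖ = 5.0780, so e_2 = (-0.2110, -0.7315, 0.6471, -0.0422).
r_{13} = e_1·a_3 = 1.5430; r_{23} = e_2·a_3 = -2.6163.
u_3 = a_3 − 1.5430·e_1 + 2.6163·e_2 = (0.6861, 1.1339, 1.7405, 3.6039).
‖u_3‖ = 4.2159, so e_3 = (0.1627, 0.2690, 0.4129, 0.8548).
Qᵀb = (1.2344, -0.8721, -2.1790).
Back-substitute: x_3 = -2.1790/4.2159 = -0.5169.
x_2 = (-0.8721 + 2.6163·(-0.5169))/5.0780 = -0.4380.
x_1 = (1.2344 + 0.4629·(-0.4380) − 1.5430·(-0.5169))/6.4807 = 0.2822.

x = (0.2822, -0.4380, -0.5169)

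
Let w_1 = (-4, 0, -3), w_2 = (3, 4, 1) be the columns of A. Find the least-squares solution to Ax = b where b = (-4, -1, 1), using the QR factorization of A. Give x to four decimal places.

x = (0.2659, -0.4235)

w_1 = (-4, 0, -3); ‖w_1‖ = 5.0000, so e_1 = (-0.8000, 0.0000, -0.6000).
e_1·w_2 = (-0.8000)·3 + 0.0000·4 + (-0.6000)·1 = -3.0000.
u_2 = w_2 + 3.0000·e_1 = (0.6000, 4.0000, -0.8000).
‖u_2‖ = 4.1231, so e_2 = (0.1455, 0.9701, -0.1940).
Qᵀb = (2.6000, -1.7463).
Back-substitute: x_2 = -1.7463/4.1231 = -0.4235.
x_1 = (2.6000 + 3.0000·(-0.4235))/5.0000 = 0.2659.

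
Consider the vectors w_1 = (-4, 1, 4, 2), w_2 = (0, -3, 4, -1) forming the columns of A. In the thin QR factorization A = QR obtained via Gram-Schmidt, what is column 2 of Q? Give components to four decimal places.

e_2 = (0.2494, -0.6916, 0.5896, -0.3345)

w_1 = (-4, 1, 4, 2); ‖w_1‖ = 6.0828, so e_1 = (-0.6576, 0.1644, 0.6576, 0.3288).
e_1·w_2 = (-0.6576)·0 + 0.1644·(-3) + 0.6576·4 + 0.3288·(-1) = 1.8084.
u_2 = w_2 − 1.8084·e_1 = (1.1892, -3.2973, 2.8108, -1.5946).
‖u_2‖ = 4.7676, so e_2 = (0.2494, -0.6916, 0.5896, -0.3345).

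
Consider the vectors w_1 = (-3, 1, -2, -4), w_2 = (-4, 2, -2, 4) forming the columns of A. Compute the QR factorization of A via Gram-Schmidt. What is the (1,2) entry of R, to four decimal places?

r_{12} = 0.3651

w_1 = (-3, 1, -2, -4); ‖w_1‖ = 5.4772, so e_1 = (-0.5477, 0.1826, -0.3651, -0.7303).
r_{12} = e_1·w_2 = 0.3651.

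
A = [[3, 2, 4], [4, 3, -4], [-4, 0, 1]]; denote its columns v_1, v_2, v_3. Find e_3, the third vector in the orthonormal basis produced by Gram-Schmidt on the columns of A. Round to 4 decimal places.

v_1 = (3, 4, -4); ‖v_1‖ = 6.4031, so e_1 = (0.4685, 0.6247, -0.6247).
e_1·v_2 = 0.4685·2 + 0.6247·3 + (-0.6247)·0 = 2.8111.
u_2 = v_2 − 2.8111·e_1 = (0.6829, 1.2439, 1.7561).
‖u_2‖ = 2.2578, so e_2 = (0.3025, 0.5509, 0.7778).
e_1·v_3 = 0.4685·4 + 0.6247·(-4) + (-0.6247)·1 = -1.2494; e_2·v_3 = 0.3025·4 + 0.5509·(-4) + 0.7778·1 = -0.2161.
u_3 = v_3 + 1.2494·e_1 + 0.2161·e_2 = (4.6507, -3.1005, 0.3876).
‖u_3‖ = 5.6029, so e_3 = (0.8301, -0.5534, 0.0692).

e_3 = (0.8301, -0.5534, 0.0692)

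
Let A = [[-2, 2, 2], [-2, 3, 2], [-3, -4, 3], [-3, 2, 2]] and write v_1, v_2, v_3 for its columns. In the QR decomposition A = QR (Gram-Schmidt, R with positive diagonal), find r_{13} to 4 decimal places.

r_{13} = -4.5107

v_1 = (-2, -2, -3, -3); ‖v_1‖ = 5.0990, so q_1 = (-0.3922, -0.3922, -0.5883, -0.5883).
r_{13} = q_1·v_3 = -4.5107.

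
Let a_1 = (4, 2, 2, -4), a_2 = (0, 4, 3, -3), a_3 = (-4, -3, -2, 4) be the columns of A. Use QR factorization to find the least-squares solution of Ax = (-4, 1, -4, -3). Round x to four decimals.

a_1 = (4, 2, 2, -4); ‖a_1‖ = 6.3246, so q_1 = (0.6325, 0.3162, 0.3162, -0.6325).
q_1·a_2 = 0.6325·0 + 0.3162·4 + 0.3162·3 + (-0.6325)·(-3) = 4.1110.
u_2 = a_2 − 4.1110·q_1 = (-2.6000, 2.7000, 1.7000, -0.4000).
‖u_2‖ = 4.1352, so q_2 = (-0.6287, 0.6529, 0.4111, -0.0967).
q_1·a_3 = 0.6325·(-4) + 0.3162·(-3) + 0.3162·(-2) + (-0.6325)·4 = -6.6408; q_2·a_3 = (-0.6287)·(-4) + 0.6529·(-3) + 0.4111·(-2) + (-0.0967)·4 = -0.6529.
u_3 = a_3 + 6.6408·q_1 + 0.6529·q_2 = (-0.2105, -0.4737, 0.3684, -0.2632).
‖u_3‖ = 0.6882, so q_3 = (-0.3059, -0.6882, 0.5353, -0.3824).
Qᵀb = (-1.5811, 1.8137, -0.4588).
Back-substitute: x_3 = -0.4588/0.6882 = -0.6667.
x_2 = (1.8137 + 0.6529·(-0.6667))/4.1352 = 0.3333.
x_1 = (-1.5811 − 4.1110·0.3333 + 6.6408·(-0.6667))/6.3246 = -1.1667.

x = (-1.1667, 0.3333, -0.6667)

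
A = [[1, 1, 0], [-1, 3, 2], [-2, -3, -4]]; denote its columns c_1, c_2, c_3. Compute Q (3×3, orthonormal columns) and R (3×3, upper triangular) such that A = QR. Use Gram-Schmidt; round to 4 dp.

Q = [[0.4082, 0.0825, -0.9091], [-0.4082, 0.9073, -0.1010], [-0.8165, -0.4124, -0.4041]], R = [[2.4495, 1.6330, 2.4495], [0.0000, 4.0415, 3.4641], [0.0000, 0.0000, 1.4142]]

e_1 = c_1/‖c_1‖ = (1, -1, -2)/2.4495 = (0.4082, -0.4082, -0.8165).
r_{12} = e_1·c_2 = 1.6330.
u_2 = c_2 − 1.6330·e_1 = (0.3333, 3.6667, -1.6667).
‖u_2‖ = 4.0415, so e_2 = (0.0825, 0.9073, -0.4124).
r_{13} = e_1·c_3 = 2.4495; r_{23} = e_2·c_3 = 3.4641.
u_3 = c_3 − 2.4495·e_1 − 3.4641·e_2 = (-1.2857, -0.1429, -0.5714).
‖u_3‖ = 1.4142, so e_3 = (-0.9091, -0.1010, -0.4041).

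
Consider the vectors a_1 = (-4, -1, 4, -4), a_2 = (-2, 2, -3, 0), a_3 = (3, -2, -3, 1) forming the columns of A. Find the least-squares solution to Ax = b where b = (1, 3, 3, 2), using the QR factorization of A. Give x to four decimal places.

x = (-0.9988, -0.7405, -1.5960)

e_1 = a_1/‖a_1‖ = (-4, -1, 4, -4)/7.0000 = (-0.5714, -0.1429, 0.5714, -0.5714).
r_{12} = e_1·a_2 = -0.8571.
u_2 = a_2 + 0.8571·e_1 = (-2.4898, 1.8776, -2.5102, -0.4898).
‖u_2‖ = 4.0330, so e_2 = (-0.6174, 0.4655, -0.6224, -0.1214).
r_{13} = e_1·a_3 = -3.7143; r_{23} = e_2·a_3 = -1.0374.
u_3 = a_3 + 3.7143·e_1 + 1.0374·e_2 = (0.2371, -2.0477, -1.5232, -1.2484).
‖u_3‖ = 2.8510, so e_3 = (0.0832, -0.7182, -0.5343, -0.4379).
Qᵀb = (-0.4286, -1.3308, -4.5502).
Back-substitute: x_3 = -4.5502/2.8510 = -1.5960.
x_2 = (-1.3308 + 1.0374·(-1.5960))/4.0330 = -0.7405.
x_1 = (-0.4286 + 0.8571·(-0.7405) + 3.7143·(-1.5960))/7.0000 = -0.9988.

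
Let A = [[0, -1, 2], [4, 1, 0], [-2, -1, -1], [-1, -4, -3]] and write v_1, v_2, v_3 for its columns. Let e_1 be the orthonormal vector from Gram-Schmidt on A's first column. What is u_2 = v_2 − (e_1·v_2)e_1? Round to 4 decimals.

e_1 = v_1/‖v_1‖ = (0, 4, -2, -1)/4.5826 = (0.0000, 0.8729, -0.4364, -0.2182).
r_{12} = e_1·v_2 = 2.1822.
u_2 = v_2 − 2.1822·e_1 = (-1.0000, -0.9048, -0.0476, -3.5238).

u_2 = (-1.0000, -0.9048, -0.0476, -3.5238)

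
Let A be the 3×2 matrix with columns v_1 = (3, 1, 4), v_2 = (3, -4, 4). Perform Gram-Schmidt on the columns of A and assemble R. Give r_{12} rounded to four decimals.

q_1 = v_1/‖v_1‖ = (3, 1, 4)/5.0990 = (0.5883, 0.1961, 0.7845).
r_{12} = q_1·v_2 = 4.1184.

r_{12} = 4.1184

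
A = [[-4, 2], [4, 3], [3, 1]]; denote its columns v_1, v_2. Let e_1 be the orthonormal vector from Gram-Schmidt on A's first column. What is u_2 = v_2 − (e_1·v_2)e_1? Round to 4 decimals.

v_1 = (-4, 4, 3); ‖v_1‖ = 6.4031, so e_1 = (-0.6247, 0.6247, 0.4685).
e_1·v_2 = (-0.6247)·2 + 0.6247·3 + 0.4685·1 = 1.0932.
u_2 = v_2 − 1.0932·e_1 = (2.6829, 2.3171, 0.4878).

u_2 = (2.6829, 2.3171, 0.4878)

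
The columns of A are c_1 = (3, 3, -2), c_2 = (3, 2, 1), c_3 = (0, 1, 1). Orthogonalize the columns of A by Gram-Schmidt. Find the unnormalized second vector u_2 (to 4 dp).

u_2 = (1.2273, 0.2273, 2.1818)

c_1 = (3, 3, -2); ‖c_1‖ = 4.6904, so q_1 = (0.6396, 0.6396, -0.4264).
q_1·c_2 = 0.6396·3 + 0.6396·2 + (-0.4264)·1 = 2.7716.
u_2 = c_2 − 2.7716·q_1 = (1.2273, 0.2273, 2.1818).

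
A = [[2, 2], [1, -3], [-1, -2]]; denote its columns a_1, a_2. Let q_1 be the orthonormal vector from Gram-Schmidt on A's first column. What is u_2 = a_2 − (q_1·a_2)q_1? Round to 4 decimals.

a_1 = (2, 1, -1); ‖a_1‖ = 2.4495, so q_1 = (0.8165, 0.4082, -0.4082).
q_1·a_2 = 0.8165·2 + 0.4082·(-3) + (-0.4082)·(-2) = 1.2247.
u_2 = a_2 − 1.2247·q_1 = (1.0000, -3.5000, -1.5000).

u_2 = (1.0000, -3.5000, -1.5000)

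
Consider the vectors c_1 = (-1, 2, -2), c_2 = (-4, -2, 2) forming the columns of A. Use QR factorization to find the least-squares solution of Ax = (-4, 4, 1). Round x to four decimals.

c_1 = (-1, 2, -2); ‖c_1‖ = 3.0000, so e_1 = (-0.3333, 0.6667, -0.6667).
e_1·c_2 = (-0.3333)·(-4) + 0.6667·(-2) + (-0.6667)·2 = -1.3333.
u_2 = c_2 + 1.3333·e_1 = (-4.4444, -1.1111, 1.1111).
‖u_2‖ = 4.7140, so e_2 = (-0.9428, -0.2357, 0.2357).
Qᵀb = (3.3333, 3.0641).
Back-substitute: x_2 = 3.0641/4.7140 = 0.6500.
x_1 = (3.3333 + 1.3333·0.6500)/3.0000 = 1.4000.

x = (1.4000, 0.6500)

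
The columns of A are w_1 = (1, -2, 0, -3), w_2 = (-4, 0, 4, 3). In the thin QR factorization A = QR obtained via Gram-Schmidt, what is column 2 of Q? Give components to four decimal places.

e_2 = (-0.5711, -0.3453, 0.7437, 0.0398)

e_1 = w_1/‖w_1‖ = (1, -2, 0, -3)/3.7417 = (0.2673, -0.5345, 0.0000, -0.8018).
r_{12} = e_1·w_2 = -3.4744.
u_2 = w_2 + 3.4744·e_1 = (-3.0714, -1.8571, 4.0000, 0.2143).
‖u_2‖ = 5.3785, so e_2 = (-0.5711, -0.3453, 0.7437, 0.0398).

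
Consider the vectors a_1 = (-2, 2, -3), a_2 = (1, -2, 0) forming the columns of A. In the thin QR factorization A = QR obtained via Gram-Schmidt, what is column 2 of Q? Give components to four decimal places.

a_1 = (-2, 2, -3); ‖a_1‖ = 4.1231, so e_1 = (-0.4851, 0.4851, -0.7276).
e_1·a_2 = (-0.4851)·1 + 0.4851·(-2) + (-0.7276)·0 = -1.4552.
u_2 = a_2 + 1.4552·e_1 = (0.2941, -1.2941, -1.0588).
‖u_2‖ = 1.6977, so e_2 = (0.1732, -0.7623, -0.6237).

e_2 = (0.1732, -0.7623, -0.6237)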